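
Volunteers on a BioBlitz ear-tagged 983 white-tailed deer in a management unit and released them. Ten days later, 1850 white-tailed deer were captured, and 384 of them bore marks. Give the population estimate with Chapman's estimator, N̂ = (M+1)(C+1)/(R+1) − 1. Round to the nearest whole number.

N ≈ 4730

N̂ = (983+1)(1850+1)/(384+1) − 1 = 984·1851/385 − 1
= 1821384/385 − 1 ≈ 4730.9 − 1 ≈ 4729.9 → 4730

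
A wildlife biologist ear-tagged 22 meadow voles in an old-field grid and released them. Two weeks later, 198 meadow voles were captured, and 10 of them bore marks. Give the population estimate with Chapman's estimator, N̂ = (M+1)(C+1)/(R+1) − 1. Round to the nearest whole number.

N ≈ 415

N̂ = (22+1)(198+1)/(10+1) − 1 = 23·199/11 − 1
= 4577/11 − 1 ≈ 416.1 − 1 ≈ 415.1 → 415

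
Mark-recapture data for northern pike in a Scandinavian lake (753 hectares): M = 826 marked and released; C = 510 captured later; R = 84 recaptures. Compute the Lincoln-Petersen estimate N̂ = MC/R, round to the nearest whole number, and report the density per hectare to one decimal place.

N̂ = 826·510/84 = 421260/84 = 5015
Density = N̂ / area = 5015 / 753 ≈ 6.66 → 6.7 per hectare

density ≈ 6.7 northern pike per hectare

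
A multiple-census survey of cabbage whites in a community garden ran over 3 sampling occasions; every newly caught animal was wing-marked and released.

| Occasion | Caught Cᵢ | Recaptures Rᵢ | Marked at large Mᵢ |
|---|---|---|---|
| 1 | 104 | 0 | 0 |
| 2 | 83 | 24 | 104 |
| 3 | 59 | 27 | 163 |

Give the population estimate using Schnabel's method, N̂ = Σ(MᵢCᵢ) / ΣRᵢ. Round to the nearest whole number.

Σ MᵢCᵢ = 0·104 + 104·83 + 163·59 = 0 + 8632 + 9617 = 18249
Σ Rᵢ = 0 + 24 + 27 = 51
N̂ = 18249 / 51 ≈ 357.8 → 358

N ≈ 358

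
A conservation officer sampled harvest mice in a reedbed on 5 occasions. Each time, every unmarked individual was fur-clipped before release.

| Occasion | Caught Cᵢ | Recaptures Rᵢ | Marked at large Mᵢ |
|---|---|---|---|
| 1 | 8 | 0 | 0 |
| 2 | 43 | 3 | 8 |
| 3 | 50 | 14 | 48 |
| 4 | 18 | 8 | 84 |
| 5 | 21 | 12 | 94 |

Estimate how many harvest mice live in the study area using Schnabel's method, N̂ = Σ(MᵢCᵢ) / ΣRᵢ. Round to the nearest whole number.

Σ MᵢCᵢ = 0·8 + 8·43 + 48·50 + 84·18 + 94·21 = 0 + 344 + 2400 + 1512 + 1974 = 6230
Σ Rᵢ = 0 + 3 + 14 + 8 + 12 = 37
N̂ = 6230 / 37 ≈ 168.4 → 168

N ≈ 168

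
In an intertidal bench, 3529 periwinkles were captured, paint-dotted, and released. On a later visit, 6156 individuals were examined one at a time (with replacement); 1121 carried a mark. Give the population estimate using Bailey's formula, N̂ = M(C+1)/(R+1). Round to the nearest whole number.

N̂ = 3529·(6156+1)/(1121+1) = 3529·6157/1122 = 21728053/1122 ≈ 19365.47 → 19365

N ≈ 19,365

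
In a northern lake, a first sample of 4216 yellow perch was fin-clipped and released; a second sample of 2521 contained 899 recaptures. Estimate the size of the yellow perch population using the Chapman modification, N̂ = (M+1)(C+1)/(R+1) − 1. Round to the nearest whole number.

N̂ = (4216+1)(2521+1)/(899+1) − 1 = 4217·2522/900 − 1
= 10635274/900 − 1 ≈ 11817.0 − 1 ≈ 11816.0 → 11816

N ≈ 11,816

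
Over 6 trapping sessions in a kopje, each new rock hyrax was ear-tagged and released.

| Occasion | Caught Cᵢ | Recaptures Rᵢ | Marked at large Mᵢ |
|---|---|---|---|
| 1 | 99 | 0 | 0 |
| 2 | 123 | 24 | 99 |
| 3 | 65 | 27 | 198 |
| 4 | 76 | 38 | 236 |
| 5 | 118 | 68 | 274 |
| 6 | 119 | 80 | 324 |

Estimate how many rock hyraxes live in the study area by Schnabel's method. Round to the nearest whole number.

N ≈ 480

Σ MᵢCᵢ = 0·99 + 99·123 + 198·65 + 236·76 + 274·118 + 324·119 = 0 + 12177 + 12870 + 17936 + 32332 + 38556 = 113871
Σ Rᵢ = 0 + 24 + 27 + 38 + 68 + 80 = 237
N̂ = 113871 / 237 ≈ 480.47 → 480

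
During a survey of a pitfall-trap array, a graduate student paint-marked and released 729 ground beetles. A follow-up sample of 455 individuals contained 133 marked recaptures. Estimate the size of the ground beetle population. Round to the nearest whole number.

The marked fraction in the recapture sample should equal the marked fraction in the population: 133/455 = 729/N.
N = (729 × 455) / 133 = 331695 / 133 ≈ 2493.9 → 2494

N ≈ 2494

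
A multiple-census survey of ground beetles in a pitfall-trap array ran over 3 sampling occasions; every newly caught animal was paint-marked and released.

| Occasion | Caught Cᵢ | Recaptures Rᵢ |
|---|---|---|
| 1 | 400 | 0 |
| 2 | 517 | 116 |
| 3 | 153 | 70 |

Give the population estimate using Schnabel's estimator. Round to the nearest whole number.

N ≈ 1771

Marked at large before each occasion: Mᵢ = Σⱼ<ᵢ (Cⱼ − Rⱼ) → M1=0, M2=400, M3=801
Σ MᵢCᵢ = 0·400 + 400·517 + 801·153 = 0 + 206800 + 122553 = 329353
Σ Rᵢ = 0 + 116 + 70 = 186
N̂ = 329353 / 186 ≈ 1770.7 → 1771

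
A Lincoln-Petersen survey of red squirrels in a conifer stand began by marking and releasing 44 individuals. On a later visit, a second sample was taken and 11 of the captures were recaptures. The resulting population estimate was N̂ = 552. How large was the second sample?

C = 138

From N = M·C/R: C = N·R / M = 552·11 / 44 = 6072 / 44 = 138.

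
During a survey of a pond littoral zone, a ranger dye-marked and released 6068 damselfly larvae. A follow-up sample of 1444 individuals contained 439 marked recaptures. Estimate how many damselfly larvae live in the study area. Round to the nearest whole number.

N ≈ 19,959

N = (6068 × 1444) / 439 = 8762192 / 439 ≈ 19959.4 → 19959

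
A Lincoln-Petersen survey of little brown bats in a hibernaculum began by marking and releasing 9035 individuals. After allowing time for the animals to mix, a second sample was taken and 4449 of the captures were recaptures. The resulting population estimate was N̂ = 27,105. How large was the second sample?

C = 13347

From N = M·C/R: C = N·R / M = 27105·4449 / 9035 = 120590145 / 9035 = 13347.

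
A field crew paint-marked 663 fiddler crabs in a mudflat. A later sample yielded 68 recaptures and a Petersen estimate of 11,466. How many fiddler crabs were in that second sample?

C = 1176

From N = M·C/R: C = N·R / M = 11466·68 / 663 = 779688 / 663 = 1176.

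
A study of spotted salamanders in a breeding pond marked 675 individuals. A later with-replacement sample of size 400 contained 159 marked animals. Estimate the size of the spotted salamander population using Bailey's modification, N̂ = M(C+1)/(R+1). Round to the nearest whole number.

N ≈ 1692

N̂ = 675·(400+1)/(159+1) = 675·401/160 = 270675/160 ≈ 1691.7 → 1692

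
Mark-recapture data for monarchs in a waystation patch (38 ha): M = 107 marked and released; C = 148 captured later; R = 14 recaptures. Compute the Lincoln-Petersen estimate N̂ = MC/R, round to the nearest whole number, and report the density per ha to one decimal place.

density ≈ 29.8 monarchs per ha

N̂ = 107·148/14 = 15836/14 ≈ 1131.1 → 1131
Density = N̂ / area = 1131 / 38 ≈ 29.76 → 29.8 per ha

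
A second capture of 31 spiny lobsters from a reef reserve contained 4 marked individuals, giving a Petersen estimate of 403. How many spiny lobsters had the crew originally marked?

From N = M·C/R: M = N·R / C = 403·4 / 31 = 1612 / 31 = 52.

M = 52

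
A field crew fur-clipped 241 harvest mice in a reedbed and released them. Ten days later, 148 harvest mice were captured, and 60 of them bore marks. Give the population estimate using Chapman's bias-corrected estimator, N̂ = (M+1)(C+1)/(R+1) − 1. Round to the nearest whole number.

N ≈ 590

N̂ = (241+1)(148+1)/(60+1) − 1 = 242·149/61 − 1
= 36058/61 − 1 ≈ 591.1 − 1 ≈ 590.1 → 590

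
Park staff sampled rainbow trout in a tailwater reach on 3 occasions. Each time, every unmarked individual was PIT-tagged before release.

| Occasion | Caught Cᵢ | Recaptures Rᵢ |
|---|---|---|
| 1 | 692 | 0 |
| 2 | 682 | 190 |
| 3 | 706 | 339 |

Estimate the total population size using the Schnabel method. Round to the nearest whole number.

Marked at large before each occasion: Mᵢ = Σⱼ<ᵢ (Cⱼ − Rⱼ) → M1=0, M2=692, M3=1184
Σ MᵢCᵢ = 0·692 + 692·682 + 1184·706 = 0 + 471944 + 835904 = 1307848
Σ Rᵢ = 0 + 190 + 339 = 529
N̂ = 1307848 / 529 ≈ 2472.3 → 2472

N ≈ 2472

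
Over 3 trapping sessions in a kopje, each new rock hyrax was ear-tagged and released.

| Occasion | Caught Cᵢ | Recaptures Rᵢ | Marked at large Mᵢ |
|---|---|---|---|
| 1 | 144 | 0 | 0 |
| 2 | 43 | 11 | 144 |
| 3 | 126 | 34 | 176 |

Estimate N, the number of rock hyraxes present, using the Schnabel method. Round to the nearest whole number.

N ≈ 630

Σ MᵢCᵢ = 0·144 + 144·43 + 176·126 = 0 + 6192 + 22176 = 28368
Σ Rᵢ = 0 + 11 + 34 = 45
N̂ = 28368 / 45 ≈ 630.4 → 630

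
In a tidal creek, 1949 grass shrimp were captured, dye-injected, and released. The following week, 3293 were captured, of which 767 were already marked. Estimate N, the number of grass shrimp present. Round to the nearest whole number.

N = (1949 × 3293) / 767 = 6418057 / 767 ≈ 8367.7 → 8368

N ≈ 8368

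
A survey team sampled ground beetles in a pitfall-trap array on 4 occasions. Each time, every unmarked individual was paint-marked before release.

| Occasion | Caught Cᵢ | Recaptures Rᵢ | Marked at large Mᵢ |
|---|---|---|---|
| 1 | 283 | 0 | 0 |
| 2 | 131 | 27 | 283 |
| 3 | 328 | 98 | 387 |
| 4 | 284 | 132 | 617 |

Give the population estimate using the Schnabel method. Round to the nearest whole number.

Σ MᵢCᵢ = 0·283 + 283·131 + 387·328 + 617·284 = 0 + 37073 + 126936 + 175228 = 339237
Σ Rᵢ = 0 + 27 + 98 + 132 = 257
N̂ = 339237 / 257 ≈ 1320.0 → 1320

N ≈ 1320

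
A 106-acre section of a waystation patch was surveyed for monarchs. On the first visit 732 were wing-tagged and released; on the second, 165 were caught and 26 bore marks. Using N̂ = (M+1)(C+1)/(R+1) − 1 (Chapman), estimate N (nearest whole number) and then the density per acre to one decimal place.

density ≈ 42.5 monarchs per acre

N̂ = 733·166/27 − 1 = 121678/27 − 1 ≈ 4505.6 → 4506
Density = N̂ / area = 4506 / 106 ≈ 42.51 → 42.5 per acre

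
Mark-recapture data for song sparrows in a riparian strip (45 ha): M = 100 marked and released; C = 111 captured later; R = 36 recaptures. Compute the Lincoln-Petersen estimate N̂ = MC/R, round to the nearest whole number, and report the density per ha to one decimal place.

density ≈ 6.8 song sparrows per ha

N̂ = 100·111/36 = 11100/36 ≈ 308.3 → 308
Density = N̂ / area = 308 / 45 ≈ 6.84 → 6.8 per ha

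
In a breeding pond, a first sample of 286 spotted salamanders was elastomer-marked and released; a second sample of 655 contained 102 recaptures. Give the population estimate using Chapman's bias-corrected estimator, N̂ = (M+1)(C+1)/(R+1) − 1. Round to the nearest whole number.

N̂ = (286+1)(655+1)/(102+1) − 1 = 287·656/103 − 1
= 188272/103 − 1 ≈ 1827.9 − 1 ≈ 1826.9 → 1827

N ≈ 1827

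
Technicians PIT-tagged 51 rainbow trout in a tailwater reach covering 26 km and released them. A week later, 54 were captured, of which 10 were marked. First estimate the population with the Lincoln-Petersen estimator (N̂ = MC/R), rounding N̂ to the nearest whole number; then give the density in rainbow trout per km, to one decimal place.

N̂ = 51·54/10 = 2754/10 ≈ 275.4 → 275
Density = N̂ / area = 275 / 26 ≈ 10.58 → 10.6 per km

density ≈ 10.6 rainbow trout per km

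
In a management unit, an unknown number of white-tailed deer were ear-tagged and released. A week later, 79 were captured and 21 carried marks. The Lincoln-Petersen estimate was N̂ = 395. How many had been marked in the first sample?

M = 105

From N = M·C/R: M = N·R / C = 395·21 / 79 = 8295 / 79 = 105.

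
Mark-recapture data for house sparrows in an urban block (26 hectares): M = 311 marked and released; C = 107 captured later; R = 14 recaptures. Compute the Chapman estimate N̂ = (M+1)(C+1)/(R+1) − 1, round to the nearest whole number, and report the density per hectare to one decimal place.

N̂ = 312·108/15 − 1 = 33696/15 − 1 ≈ 2245.4 → 2245
Density = N̂ / area = 2245 / 26 ≈ 86.346 → 86.3 per hectare

density ≈ 86.3 house sparrows per hectare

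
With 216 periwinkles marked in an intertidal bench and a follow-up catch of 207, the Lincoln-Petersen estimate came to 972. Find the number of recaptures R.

R = 46

From N = M·C/R: R = M·C / N = 216·207 / 972 = 44712 / 972 = 46.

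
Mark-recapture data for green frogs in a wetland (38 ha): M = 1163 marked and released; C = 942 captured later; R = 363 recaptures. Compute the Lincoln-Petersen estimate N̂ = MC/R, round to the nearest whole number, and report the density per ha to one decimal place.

density ≈ 79.4 green frogs per ha

N̂ = 1163·942/363 = 1095546/363 ≈ 3018.0 → 3018
Density = N̂ / area = 3018 / 38 ≈ 79.42 → 79.4 per ha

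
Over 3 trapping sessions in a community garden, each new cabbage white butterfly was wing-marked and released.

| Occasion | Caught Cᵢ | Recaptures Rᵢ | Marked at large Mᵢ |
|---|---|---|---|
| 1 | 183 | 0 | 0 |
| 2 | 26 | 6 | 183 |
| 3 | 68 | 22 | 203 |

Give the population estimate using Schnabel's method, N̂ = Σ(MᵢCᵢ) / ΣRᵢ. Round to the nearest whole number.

Σ MᵢCᵢ = 0·183 + 183·26 + 203·68 = 0 + 4758 + 13804 = 18562
Σ Rᵢ = 0 + 6 + 22 = 28
N̂ = 18562 / 28 ≈ 662.9 → 663

N ≈ 663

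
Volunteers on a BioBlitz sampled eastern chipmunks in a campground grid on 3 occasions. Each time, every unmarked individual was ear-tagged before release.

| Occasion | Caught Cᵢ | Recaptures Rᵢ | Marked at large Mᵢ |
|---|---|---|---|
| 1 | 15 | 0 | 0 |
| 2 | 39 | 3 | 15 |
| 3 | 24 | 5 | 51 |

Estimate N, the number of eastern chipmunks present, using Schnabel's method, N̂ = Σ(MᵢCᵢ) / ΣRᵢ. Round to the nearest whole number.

N ≈ 226

Σ MᵢCᵢ = 0·15 + 15·39 + 51·24 = 0 + 585 + 1224 = 1809
Σ Rᵢ = 0 + 3 + 5 = 8
N̂ = 1809 / 8 ≈ 226.1 → 226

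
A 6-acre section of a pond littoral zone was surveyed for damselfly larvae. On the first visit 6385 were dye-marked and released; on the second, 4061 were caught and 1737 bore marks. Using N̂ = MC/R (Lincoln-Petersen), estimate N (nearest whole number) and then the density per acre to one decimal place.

N̂ = 6385·4061/1737 = 25929485/1737 ≈ 14927.7 → 14928
Density = N̂ / area = 14928 / 6 = 2488.0 per acre

density ≈ 2488.0 damselfly larvae per acre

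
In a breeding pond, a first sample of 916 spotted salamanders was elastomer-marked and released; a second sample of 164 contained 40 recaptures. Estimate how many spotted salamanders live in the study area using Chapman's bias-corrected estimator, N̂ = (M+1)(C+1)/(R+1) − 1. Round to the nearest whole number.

N̂ = (916+1)(164+1)/(40+1) − 1 = 917·165/41 − 1
= 151305/41 − 1 ≈ 3690.4 − 1 ≈ 3689.4 → 3689

N ≈ 3689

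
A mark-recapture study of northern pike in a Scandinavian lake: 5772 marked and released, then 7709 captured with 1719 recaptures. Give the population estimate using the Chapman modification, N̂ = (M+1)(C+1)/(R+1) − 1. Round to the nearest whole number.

N̂ = (5772+1)(7709+1)/(1719+1) − 1 = 5773·7710/1720 − 1
= 44509830/1720 − 1 ≈ 25877.8 − 1 ≈ 25876.8 → 25877

N ≈ 25,877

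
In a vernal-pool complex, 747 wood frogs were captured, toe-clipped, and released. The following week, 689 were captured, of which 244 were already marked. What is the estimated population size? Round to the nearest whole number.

N ≈ 2109

The marked fraction in the recapture sample should equal the marked fraction in the population: 244/689 = 747/N.
N = (747 × 689) / 244 = 514683 / 244 ≈ 2109.4 → 2109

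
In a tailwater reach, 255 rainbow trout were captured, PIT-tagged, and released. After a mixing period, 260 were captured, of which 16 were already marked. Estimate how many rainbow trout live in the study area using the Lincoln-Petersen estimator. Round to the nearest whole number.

N ≈ 4144

If marked individuals mix randomly, R/C ≈ M/N, giving N ≈ M·C/R.
N = (255 × 260) / 16 = 66300 / 16 ≈ 4143.8 → 4144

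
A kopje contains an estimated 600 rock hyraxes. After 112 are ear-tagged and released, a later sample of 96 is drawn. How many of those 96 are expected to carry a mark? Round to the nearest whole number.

expected recaptures ≈ 18

The marked fraction of the population is 112/600, so in a sample of 96 expect C·(M/N) marked.
E[R] = 112 × 96 / 600 = 10752 / 600 ≈ 17.9 → 18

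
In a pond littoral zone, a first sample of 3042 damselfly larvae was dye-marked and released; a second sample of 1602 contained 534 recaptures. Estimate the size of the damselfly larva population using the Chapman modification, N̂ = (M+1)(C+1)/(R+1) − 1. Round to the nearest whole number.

N̂ = (3042+1)(1602+1)/(534+1) − 1 = 3043·1603/535 − 1
= 4877929/535 − 1 ≈ 9117.6 − 1 ≈ 9116.6 → 9117

N ≈ 9117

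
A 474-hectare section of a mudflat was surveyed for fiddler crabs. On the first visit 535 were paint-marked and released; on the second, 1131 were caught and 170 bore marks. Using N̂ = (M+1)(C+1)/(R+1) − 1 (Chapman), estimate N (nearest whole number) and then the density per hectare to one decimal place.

N̂ = 536·1132/171 − 1 = 606752/171 − 1 ≈ 3547.3 → 3547
Density = N̂ / area = 3547 / 474 ≈ 7.48 → 7.5 per hectare

density ≈ 7.5 fiddler crabs per hectare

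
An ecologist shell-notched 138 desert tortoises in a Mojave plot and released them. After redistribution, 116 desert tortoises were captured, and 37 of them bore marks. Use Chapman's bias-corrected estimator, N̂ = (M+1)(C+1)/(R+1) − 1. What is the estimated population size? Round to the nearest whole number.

N̂ = (138+1)(116+1)/(37+1) − 1 = 139·117/38 − 1
= 16263/38 − 1 ≈ 428.0 − 1 ≈ 427.0 → 427

N ≈ 427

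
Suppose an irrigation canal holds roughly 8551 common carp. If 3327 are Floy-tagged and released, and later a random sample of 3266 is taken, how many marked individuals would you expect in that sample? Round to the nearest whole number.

Expected recaptures E[R] = M·C / N.
E[R] = 3327 × 3266 / 8551 = 10865982 / 8551 ≈ 1270.7 → 1271

expected recaptures ≈ 1271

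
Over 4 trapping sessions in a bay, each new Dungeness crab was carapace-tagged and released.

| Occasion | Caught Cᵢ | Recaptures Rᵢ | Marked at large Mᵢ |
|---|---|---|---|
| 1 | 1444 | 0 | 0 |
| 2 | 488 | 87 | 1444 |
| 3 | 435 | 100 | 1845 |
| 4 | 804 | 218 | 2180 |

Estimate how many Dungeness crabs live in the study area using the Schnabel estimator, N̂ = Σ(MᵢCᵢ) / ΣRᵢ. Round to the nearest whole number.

N ≈ 8049

Σ MᵢCᵢ = 0·1444 + 1444·488 + 1845·435 + 2180·804 = 0 + 704672 + 802575 + 1752720 = 3259967
Σ Rᵢ = 0 + 87 + 100 + 218 = 405
N̂ = 3259967 / 405 ≈ 8049.3 → 8049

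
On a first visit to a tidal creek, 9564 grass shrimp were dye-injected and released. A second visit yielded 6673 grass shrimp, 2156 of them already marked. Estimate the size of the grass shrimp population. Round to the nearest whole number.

N ≈ 29,601

If marked individuals mix randomly, R/C ≈ M/N, giving N ≈ M·C/R.
N = (9564 × 6673) / 2156 = 63820572 / 2156 ≈ 29601.4 → 29601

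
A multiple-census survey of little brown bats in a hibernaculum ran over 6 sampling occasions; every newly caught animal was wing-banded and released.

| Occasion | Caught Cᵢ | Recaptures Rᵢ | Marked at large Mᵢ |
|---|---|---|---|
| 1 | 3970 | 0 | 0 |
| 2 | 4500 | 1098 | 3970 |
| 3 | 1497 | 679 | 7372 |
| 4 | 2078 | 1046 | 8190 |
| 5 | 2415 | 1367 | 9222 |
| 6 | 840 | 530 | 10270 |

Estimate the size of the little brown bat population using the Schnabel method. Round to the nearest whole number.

Σ MᵢCᵢ = 0·3970 + 3970·4500 + 7372·1497 + 8190·2078 + 9222·2415 + 10270·840 = 0 + 17865000 + 11035884 + 17018820 + 22271130 + 8626800 = 76817634
Σ Rᵢ = 0 + 1098 + 679 + 1046 + 1367 + 530 = 4720
N̂ = 76817634 / 4720 ≈ 16274.9 → 16275

N ≈ 16,275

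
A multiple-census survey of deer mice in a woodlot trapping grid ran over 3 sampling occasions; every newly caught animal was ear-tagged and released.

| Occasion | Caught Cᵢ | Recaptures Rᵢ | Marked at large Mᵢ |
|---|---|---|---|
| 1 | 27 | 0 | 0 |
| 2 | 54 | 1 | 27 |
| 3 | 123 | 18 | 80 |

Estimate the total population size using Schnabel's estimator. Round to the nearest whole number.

Σ MᵢCᵢ = 0·27 + 27·54 + 80·123 = 0 + 1458 + 9840 = 11298
Σ Rᵢ = 0 + 1 + 18 = 19
N̂ = 11298 / 19 ≈ 594.6 → 595

N ≈ 595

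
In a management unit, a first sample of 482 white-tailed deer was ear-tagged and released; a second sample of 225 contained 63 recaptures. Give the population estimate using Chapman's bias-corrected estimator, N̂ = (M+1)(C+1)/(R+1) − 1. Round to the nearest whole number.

N̂ = (482+1)(225+1)/(63+1) − 1 = 483·226/64 − 1
= 109158/64 − 1 ≈ 1705.6 − 1 ≈ 1704.6 → 1705

N ≈ 1705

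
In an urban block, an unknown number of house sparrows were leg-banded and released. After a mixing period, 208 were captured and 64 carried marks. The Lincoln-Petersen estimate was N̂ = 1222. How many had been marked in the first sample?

From N = M·C/R: M = N·R / C = 1222·64 / 208 = 78208 / 208 = 376.

M = 376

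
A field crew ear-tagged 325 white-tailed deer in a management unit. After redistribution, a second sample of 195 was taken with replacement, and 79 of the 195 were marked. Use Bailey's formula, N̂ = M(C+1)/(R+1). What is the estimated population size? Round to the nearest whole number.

N̂ = 325·(195+1)/(79+1) = 325·196/80 = 63700/80 ≈ 796.2 → 796

N ≈ 796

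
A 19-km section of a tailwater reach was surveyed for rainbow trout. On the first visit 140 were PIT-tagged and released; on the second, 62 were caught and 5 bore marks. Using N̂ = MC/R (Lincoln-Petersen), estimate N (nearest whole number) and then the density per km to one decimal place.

N̂ = 140·62/5 = 8680/5 = 1736
Density = N̂ / area = 1736 / 19 ≈ 91.37 → 91.4 per km

density ≈ 91.4 rainbow trout per km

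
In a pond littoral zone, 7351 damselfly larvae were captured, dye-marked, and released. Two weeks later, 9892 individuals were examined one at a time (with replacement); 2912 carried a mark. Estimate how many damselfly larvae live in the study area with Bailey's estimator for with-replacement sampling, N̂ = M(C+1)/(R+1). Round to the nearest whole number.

N̂ = 7351·(9892+1)/(2912+1) = 7351·9893/2913 = 72723443/2913 ≈ 24965.1 → 24965

N ≈ 24,965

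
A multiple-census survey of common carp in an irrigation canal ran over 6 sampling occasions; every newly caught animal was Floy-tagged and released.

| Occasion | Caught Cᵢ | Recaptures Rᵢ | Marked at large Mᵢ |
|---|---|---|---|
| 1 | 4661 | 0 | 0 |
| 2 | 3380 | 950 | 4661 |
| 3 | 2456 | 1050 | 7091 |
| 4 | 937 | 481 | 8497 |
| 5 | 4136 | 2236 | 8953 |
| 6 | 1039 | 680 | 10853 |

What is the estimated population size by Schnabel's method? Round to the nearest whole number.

N ≈ 16,572

Σ MᵢCᵢ = 0·4661 + 4661·3380 + 7091·2456 + 8497·937 + 8953·4136 + 10853·1039 = 0 + 15754180 + 17415496 + 7961689 + 37029608 + 11276267 = 89437240
Σ Rᵢ = 0 + 950 + 1050 + 481 + 2236 + 680 = 5397
N̂ = 89437240 / 5397 ≈ 16571.7 → 16572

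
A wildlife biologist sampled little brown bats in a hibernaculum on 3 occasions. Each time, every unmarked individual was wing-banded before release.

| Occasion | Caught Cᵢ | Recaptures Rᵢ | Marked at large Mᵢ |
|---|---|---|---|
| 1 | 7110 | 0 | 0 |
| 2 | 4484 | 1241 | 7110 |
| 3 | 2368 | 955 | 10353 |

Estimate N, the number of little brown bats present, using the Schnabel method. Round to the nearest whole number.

N ≈ 25,682

Σ MᵢCᵢ = 0·7110 + 7110·4484 + 10353·2368 = 0 + 31881240 + 24515904 = 56397144
Σ Rᵢ = 0 + 1241 + 955 = 2196
N̂ = 56397144 / 2196 ≈ 25681.8 → 25682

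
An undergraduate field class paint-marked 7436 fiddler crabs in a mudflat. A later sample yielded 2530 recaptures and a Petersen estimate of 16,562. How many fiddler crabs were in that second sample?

C = 5635

From N = M·C/R: C = N·R / M = 16562·2530 / 7436 = 41901860 / 7436 = 5635.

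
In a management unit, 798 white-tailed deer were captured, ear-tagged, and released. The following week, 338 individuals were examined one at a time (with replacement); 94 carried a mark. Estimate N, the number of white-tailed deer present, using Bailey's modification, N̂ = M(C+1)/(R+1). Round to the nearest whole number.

N ≈ 2848

N̂ = 798·(338+1)/(94+1) = 798·339/95 = 270522/95 ≈ 2847.6 → 2848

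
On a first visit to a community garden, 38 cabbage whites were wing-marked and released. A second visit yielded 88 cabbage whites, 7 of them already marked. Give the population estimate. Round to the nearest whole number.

N ≈ 478

The marked fraction in the recapture sample should equal the marked fraction in the population: 7/88 = 38/N.
N = (38 × 88) / 7 = 3344 / 7 ≈ 477.7 → 478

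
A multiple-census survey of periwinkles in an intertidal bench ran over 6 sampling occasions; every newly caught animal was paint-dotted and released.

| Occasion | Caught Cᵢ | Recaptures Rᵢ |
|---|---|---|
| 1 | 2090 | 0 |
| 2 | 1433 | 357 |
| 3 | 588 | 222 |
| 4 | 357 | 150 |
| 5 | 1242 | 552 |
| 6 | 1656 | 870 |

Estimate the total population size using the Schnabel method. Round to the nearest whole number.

N ≈ 8413

Marked at large before each occasion: Mᵢ = Σⱼ<ᵢ (Cⱼ − Rⱼ) → M1=0, M2=2090, M3=3166, M4=3532, M5=3739, M6=4429
Σ MᵢCᵢ = 0·2090 + 2090·1433 + 3166·588 + 3532·357 + 3739·1242 + 4429·1656 = 0 + 2994970 + 1861608 + 1260924 + 4643838 + 7334424 = 18095764
Σ Rᵢ = 0 + 357 + 222 + 150 + 552 + 870 = 2151
N̂ = 18095764 / 2151 ≈ 8412.7 → 8413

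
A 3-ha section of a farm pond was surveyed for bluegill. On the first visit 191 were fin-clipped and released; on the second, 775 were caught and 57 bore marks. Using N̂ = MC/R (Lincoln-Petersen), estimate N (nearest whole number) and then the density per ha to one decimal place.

density ≈ 865.7 bluegill per ha

N̂ = 191·775/57 = 148025/57 ≈ 2596.9 → 2597
Density = N̂ / area = 2597 / 3 ≈ 865.67 → 865.7 per ha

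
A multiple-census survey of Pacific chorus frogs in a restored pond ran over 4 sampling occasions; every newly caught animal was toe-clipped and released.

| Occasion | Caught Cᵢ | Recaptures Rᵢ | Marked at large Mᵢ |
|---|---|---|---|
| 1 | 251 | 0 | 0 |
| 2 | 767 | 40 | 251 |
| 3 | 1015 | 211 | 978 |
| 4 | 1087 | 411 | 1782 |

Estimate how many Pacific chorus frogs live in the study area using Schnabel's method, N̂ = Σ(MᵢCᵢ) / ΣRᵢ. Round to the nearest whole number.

N ≈ 4716

Σ MᵢCᵢ = 0·251 + 251·767 + 978·1015 + 1782·1087 = 0 + 192517 + 992670 + 1937034 = 3122221
Σ Rᵢ = 0 + 40 + 211 + 411 = 662
N̂ = 3122221 / 662 ≈ 4716.3 → 4716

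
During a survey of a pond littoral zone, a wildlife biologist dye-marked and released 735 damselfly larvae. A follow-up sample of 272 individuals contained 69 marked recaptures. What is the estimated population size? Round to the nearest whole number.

Lincoln-Petersen assumes M/N = R/C, so N = M·C / R.
N = (735 × 272) / 69 = 199920 / 69 ≈ 2897.4 → 2897

N ≈ 2897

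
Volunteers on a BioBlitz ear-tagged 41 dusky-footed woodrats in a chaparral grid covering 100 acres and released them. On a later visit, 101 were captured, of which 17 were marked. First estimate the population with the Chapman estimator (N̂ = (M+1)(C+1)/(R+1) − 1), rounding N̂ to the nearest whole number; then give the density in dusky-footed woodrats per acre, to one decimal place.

density ≈ 2.4 dusky-footed woodrats per acre

N̂ = 42·102/18 − 1 = 4284/18 − 1 = 237
Density = N̂ / area = 237 / 100 ≈ 2.37 → 2.4 per acre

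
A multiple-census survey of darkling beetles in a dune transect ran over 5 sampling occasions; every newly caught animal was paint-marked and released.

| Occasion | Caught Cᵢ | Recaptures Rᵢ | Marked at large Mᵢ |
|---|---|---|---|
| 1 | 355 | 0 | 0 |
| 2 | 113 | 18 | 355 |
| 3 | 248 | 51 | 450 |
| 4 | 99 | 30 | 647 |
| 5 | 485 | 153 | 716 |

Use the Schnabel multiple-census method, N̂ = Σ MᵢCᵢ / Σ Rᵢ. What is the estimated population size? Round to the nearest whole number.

Σ MᵢCᵢ = 0·355 + 355·113 + 450·248 + 647·99 + 716·485 = 0 + 40115 + 111600 + 64053 + 347260 = 563028
Σ Rᵢ = 0 + 18 + 51 + 30 + 153 = 252
N̂ = 563028 / 252 ≈ 2234.2 → 2234

N ≈ 2234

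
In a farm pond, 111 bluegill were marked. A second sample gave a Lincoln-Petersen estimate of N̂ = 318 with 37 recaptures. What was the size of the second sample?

C = 106

From N = M·C/R: C = N·R / M = 318·37 / 111 = 11766 / 111 = 106.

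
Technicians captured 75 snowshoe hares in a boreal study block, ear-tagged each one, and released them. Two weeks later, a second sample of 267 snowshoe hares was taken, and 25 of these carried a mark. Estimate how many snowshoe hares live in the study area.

The marked fraction in the recapture sample should equal the marked fraction in the population: 25/267 = 75/N.
N = (75 × 267) / 25 = 20025 / 25 = 801

N = 801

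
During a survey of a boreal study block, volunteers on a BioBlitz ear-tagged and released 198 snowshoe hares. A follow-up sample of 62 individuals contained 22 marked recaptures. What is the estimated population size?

If marked individuals mix randomly, R/C ≈ M/N, giving N ≈ M·C/R.
N = (198 × 62) / 22 = 12276 / 22 = 558

N = 558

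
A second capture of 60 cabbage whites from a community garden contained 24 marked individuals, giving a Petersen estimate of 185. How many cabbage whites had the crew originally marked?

M = 74

From N = M·C/R: M = N·R / C = 185·24 / 60 = 4440 / 60 = 74.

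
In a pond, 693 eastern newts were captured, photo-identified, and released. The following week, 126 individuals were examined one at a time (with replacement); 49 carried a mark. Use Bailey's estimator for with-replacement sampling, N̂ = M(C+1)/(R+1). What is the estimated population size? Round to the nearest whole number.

N̂ = 693·(126+1)/(49+1) = 693·127/50 = 88011/50 ≈ 1760.2 → 1760

N ≈ 1760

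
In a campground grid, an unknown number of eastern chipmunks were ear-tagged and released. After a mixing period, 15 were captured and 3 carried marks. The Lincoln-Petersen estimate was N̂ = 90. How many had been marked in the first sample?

M = 18

From N = M·C/R: M = N·R / C = 90·3 / 15 = 270 / 15 = 18.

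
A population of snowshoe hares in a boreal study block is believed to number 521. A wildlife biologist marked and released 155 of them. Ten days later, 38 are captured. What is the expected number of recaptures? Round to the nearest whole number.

Expected recaptures E[R] = M·C / N.
E[R] = 155 × 38 / 521 = 5890 / 521 ≈ 11.3 → 11

expected recaptures ≈ 11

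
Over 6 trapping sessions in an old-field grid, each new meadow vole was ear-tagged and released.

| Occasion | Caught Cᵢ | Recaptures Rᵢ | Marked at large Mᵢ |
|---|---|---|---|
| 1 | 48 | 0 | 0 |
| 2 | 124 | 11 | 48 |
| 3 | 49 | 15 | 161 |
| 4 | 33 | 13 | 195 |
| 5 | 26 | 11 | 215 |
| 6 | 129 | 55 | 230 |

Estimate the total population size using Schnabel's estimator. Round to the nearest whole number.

Σ MᵢCᵢ = 0·48 + 48·124 + 161·49 + 195·33 + 215·26 + 230·129 = 0 + 5952 + 7889 + 6435 + 5590 + 29670 = 55536
Σ Rᵢ = 0 + 11 + 15 + 13 + 11 + 55 = 105
N̂ = 55536 / 105 ≈ 528.9 → 529

N ≈ 529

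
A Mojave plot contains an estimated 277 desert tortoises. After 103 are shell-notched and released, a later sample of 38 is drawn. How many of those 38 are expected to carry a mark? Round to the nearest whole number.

expected recaptures ≈ 14

Expected recaptures E[R] = M·C / N.
E[R] = 103 × 38 / 277 = 3914 / 277 ≈ 14.1 → 14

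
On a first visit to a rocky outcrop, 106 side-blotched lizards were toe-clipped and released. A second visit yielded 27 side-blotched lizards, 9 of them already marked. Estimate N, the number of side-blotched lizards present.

N = 318

Lincoln-Petersen assumes M/N = R/C, so N = M·C / R.
N = (106 × 27) / 9 = 2862 / 9 = 318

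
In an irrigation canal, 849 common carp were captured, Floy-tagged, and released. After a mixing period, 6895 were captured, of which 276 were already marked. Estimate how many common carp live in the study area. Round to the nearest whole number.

N = (849 × 6895) / 276 = 5853855 / 276 ≈ 21209.6 → 21210

N ≈ 21,210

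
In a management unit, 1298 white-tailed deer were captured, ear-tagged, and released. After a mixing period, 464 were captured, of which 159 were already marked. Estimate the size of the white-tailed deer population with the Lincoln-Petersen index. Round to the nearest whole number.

N ≈ 3788

If marked individuals mix randomly, R/C ≈ M/N, giving N ≈ M·C/R.
N = (1298 × 464) / 159 = 602272 / 159 ≈ 3787.9 → 3788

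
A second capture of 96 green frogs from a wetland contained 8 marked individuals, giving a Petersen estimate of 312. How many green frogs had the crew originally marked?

M = 26

From N = M·C/R: M = N·R / C = 312·8 / 96 = 2496 / 96 = 26.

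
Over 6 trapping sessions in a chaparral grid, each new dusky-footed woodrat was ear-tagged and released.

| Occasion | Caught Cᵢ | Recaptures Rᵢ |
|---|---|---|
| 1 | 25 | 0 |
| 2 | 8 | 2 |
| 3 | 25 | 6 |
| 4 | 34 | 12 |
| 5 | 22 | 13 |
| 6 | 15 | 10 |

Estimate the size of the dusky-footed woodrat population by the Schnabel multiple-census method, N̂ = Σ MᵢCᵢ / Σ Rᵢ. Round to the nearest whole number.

Marked at large before each occasion: Mᵢ = Σⱼ<ᵢ (Cⱼ − Rⱼ) → M1=0, M2=25, M3=31, M4=50, M5=72, M6=81
Σ MᵢCᵢ = 0·25 + 25·8 + 31·25 + 50·34 + 72·22 + 81·15 = 0 + 200 + 775 + 1700 + 1584 + 1215 = 5474
Σ Rᵢ = 0 + 2 + 6 + 12 + 13 + 10 = 43
N̂ = 5474 / 43 ≈ 127.3 → 127

N ≈ 127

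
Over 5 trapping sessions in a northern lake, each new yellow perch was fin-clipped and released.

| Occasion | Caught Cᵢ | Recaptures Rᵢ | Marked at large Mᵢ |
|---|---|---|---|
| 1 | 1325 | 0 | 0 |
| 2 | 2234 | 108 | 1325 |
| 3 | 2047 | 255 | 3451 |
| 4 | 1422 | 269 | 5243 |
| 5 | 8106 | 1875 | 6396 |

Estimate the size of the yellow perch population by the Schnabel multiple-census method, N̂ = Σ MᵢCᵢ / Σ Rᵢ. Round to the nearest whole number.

Σ MᵢCᵢ = 0·1325 + 1325·2234 + 3451·2047 + 5243·1422 + 6396·8106 = 0 + 2960050 + 7064197 + 7455546 + 51845976 = 69325769
Σ Rᵢ = 0 + 108 + 255 + 269 + 1875 = 2507
N̂ = 69325769 / 2507 ≈ 27652.9 → 27653

N ≈ 27,653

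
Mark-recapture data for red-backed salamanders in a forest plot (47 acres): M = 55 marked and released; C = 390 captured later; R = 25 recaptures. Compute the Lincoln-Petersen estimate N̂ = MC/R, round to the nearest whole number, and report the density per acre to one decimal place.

N̂ = 55·390/25 = 21450/25 = 858
Density = N̂ / area = 858 / 47 ≈ 18.26 → 18.3 per acre

density ≈ 18.3 red-backed salamanders per acre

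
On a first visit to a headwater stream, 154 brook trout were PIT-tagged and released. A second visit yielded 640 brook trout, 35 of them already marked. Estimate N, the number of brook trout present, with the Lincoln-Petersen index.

Lincoln-Petersen assumes M/N = R/C, so N = M·C / R.
N = (154 × 640) / 35 = 98560 / 35 = 2816

N = 2816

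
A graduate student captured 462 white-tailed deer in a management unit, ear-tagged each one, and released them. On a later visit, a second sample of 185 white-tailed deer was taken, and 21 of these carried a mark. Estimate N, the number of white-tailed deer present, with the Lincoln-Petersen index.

N = 4070

If marked individuals mix randomly, R/C ≈ M/N, giving N ≈ M·C/R.
N = (462 × 185) / 21 = 85470 / 21 = 4070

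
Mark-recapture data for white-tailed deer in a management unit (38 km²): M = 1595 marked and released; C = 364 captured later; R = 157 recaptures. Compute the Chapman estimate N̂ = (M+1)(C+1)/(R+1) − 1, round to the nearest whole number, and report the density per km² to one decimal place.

density ≈ 97.0 white-tailed deer per km²

N̂ = 1596·365/158 − 1 = 582540/158 − 1 ≈ 3686.0 → 3686
Density = N̂ / area = 3686 / 38 = 97.0 per km²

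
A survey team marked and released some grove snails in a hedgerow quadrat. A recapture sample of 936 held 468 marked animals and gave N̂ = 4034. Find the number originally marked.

M = 2017

From N = M·C/R: M = N·R / C = 4034·468 / 936 = 1887912 / 936 = 2017.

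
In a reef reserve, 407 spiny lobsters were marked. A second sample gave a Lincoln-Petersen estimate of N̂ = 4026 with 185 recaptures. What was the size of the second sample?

From N = M·C/R: C = N·R / M = 4026·185 / 407 = 744810 / 407 = 1830.

C = 1830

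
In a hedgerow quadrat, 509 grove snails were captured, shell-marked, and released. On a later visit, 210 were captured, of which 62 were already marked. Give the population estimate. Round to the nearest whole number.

N ≈ 1724

N = (509 × 210) / 62 = 106890 / 62 ≈ 1724.0 → 1724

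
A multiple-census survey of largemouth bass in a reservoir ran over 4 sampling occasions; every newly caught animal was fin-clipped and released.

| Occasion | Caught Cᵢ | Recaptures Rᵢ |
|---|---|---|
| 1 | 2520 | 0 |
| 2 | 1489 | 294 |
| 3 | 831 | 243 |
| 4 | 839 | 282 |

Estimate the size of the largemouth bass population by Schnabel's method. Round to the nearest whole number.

Marked at large before each occasion: Mᵢ = Σⱼ<ᵢ (Cⱼ − Rⱼ) → M1=0, M2=2520, M3=3715, M4=4303
Σ MᵢCᵢ = 0·2520 + 2520·1489 + 3715·831 + 4303·839 = 0 + 3752280 + 3087165 + 3610217 = 10449662
Σ Rᵢ = 0 + 294 + 243 + 282 = 819
N̂ = 10449662 / 819 ≈ 12759.1 → 12759

N ≈ 12,759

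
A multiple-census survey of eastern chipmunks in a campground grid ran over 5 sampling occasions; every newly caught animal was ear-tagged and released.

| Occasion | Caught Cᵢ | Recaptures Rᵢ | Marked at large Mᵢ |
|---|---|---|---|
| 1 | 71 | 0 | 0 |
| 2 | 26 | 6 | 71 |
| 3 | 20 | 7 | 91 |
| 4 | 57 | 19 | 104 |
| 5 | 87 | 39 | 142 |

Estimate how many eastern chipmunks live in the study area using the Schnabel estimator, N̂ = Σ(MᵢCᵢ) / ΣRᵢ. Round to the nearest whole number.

Σ MᵢCᵢ = 0·71 + 71·26 + 91·20 + 104·57 + 142·87 = 0 + 1846 + 1820 + 5928 + 12354 = 21948
Σ Rᵢ = 0 + 6 + 7 + 19 + 39 = 71
N̂ = 21948 / 71 ≈ 309.1 → 309

N ≈ 309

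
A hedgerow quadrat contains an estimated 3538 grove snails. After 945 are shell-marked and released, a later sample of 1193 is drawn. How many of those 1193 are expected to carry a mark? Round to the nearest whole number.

Expected recaptures E[R] = M·C / N.
E[R] = 945 × 1193 / 3538 = 1127385 / 3538 ≈ 318.7 → 319

expected recaptures ≈ 319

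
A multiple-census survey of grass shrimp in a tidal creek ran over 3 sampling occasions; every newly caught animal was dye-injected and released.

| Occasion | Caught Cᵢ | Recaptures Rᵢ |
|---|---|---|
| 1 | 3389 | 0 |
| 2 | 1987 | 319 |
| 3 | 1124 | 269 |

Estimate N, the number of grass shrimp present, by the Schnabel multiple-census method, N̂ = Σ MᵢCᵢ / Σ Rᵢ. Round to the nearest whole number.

N ≈ 21,119

Marked at large before each occasion: Mᵢ = Σⱼ<ᵢ (Cⱼ − Rⱼ) → M1=0, M2=3389, M3=5057
Σ MᵢCᵢ = 0·3389 + 3389·1987 + 5057·1124 = 0 + 6733943 + 5684068 = 12418011
Σ Rᵢ = 0 + 319 + 269 = 588
N̂ = 12418011 / 588 ≈ 21119.1 → 21119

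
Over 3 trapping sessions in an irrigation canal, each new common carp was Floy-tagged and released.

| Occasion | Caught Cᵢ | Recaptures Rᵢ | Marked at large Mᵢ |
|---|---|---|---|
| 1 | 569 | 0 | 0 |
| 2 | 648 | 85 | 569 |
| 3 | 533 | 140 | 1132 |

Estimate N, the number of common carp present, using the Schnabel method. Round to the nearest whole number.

N ≈ 4320

Σ MᵢCᵢ = 0·569 + 569·648 + 1132·533 = 0 + 368712 + 603356 = 972068
Σ Rᵢ = 0 + 85 + 140 = 225
N̂ = 972068 / 225 ≈ 4320.3 → 4320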